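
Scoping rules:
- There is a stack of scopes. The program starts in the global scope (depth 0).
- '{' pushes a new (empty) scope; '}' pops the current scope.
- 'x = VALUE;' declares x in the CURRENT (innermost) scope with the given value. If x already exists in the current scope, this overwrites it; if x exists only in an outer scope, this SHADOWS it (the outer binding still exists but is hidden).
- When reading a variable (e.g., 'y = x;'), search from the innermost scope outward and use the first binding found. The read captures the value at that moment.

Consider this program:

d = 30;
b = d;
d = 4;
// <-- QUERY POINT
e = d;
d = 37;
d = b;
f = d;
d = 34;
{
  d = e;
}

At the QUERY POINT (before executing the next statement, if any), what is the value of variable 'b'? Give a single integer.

Answer: 30

Derivation:
Step 1: declare d=30 at depth 0
Step 2: declare b=(read d)=30 at depth 0
Step 3: declare d=4 at depth 0
Visible at query point: b=30 d=4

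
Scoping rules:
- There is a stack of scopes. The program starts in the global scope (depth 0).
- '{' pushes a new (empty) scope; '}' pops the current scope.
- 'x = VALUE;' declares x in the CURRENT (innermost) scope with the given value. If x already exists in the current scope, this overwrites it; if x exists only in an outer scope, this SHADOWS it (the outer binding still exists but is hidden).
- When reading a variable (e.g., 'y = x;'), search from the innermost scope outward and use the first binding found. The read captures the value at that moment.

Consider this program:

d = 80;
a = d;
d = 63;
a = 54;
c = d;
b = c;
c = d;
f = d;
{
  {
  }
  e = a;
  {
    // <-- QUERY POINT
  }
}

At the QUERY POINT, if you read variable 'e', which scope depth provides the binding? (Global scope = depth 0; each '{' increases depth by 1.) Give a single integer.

Answer: 1

Derivation:
Step 1: declare d=80 at depth 0
Step 2: declare a=(read d)=80 at depth 0
Step 3: declare d=63 at depth 0
Step 4: declare a=54 at depth 0
Step 5: declare c=(read d)=63 at depth 0
Step 6: declare b=(read c)=63 at depth 0
Step 7: declare c=(read d)=63 at depth 0
Step 8: declare f=(read d)=63 at depth 0
Step 9: enter scope (depth=1)
Step 10: enter scope (depth=2)
Step 11: exit scope (depth=1)
Step 12: declare e=(read a)=54 at depth 1
Step 13: enter scope (depth=2)
Visible at query point: a=54 b=63 c=63 d=63 e=54 f=63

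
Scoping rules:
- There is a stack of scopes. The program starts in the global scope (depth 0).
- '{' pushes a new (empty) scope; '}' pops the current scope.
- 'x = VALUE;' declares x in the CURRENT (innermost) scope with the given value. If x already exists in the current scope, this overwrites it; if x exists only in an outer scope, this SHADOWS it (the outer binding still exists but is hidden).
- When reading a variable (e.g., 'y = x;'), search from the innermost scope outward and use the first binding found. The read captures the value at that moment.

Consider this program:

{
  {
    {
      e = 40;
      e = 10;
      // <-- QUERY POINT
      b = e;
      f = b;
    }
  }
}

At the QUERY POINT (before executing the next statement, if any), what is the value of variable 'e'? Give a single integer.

Answer: 10

Derivation:
Step 1: enter scope (depth=1)
Step 2: enter scope (depth=2)
Step 3: enter scope (depth=3)
Step 4: declare e=40 at depth 3
Step 5: declare e=10 at depth 3
Visible at query point: e=10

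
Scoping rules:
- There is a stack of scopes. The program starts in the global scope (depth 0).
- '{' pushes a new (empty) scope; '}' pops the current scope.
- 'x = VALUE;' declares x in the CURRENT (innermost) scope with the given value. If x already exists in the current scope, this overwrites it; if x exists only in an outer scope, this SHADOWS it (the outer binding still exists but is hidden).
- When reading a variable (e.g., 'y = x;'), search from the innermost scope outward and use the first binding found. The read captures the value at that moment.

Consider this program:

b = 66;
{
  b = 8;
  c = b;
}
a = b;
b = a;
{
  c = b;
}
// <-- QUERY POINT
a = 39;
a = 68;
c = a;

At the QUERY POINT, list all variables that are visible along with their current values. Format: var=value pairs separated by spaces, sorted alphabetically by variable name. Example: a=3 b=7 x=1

Answer: a=66 b=66

Derivation:
Step 1: declare b=66 at depth 0
Step 2: enter scope (depth=1)
Step 3: declare b=8 at depth 1
Step 4: declare c=(read b)=8 at depth 1
Step 5: exit scope (depth=0)
Step 6: declare a=(read b)=66 at depth 0
Step 7: declare b=(read a)=66 at depth 0
Step 8: enter scope (depth=1)
Step 9: declare c=(read b)=66 at depth 1
Step 10: exit scope (depth=0)
Visible at query point: a=66 b=66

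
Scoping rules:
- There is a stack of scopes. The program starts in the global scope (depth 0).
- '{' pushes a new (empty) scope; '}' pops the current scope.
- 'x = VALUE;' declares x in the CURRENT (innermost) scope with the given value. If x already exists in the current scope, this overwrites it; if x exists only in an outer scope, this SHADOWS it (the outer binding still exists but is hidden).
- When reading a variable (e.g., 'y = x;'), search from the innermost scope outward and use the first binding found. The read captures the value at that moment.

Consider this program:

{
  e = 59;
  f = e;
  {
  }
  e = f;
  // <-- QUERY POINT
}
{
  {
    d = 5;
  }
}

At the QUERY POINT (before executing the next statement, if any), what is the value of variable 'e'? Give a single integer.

Answer: 59

Derivation:
Step 1: enter scope (depth=1)
Step 2: declare e=59 at depth 1
Step 3: declare f=(read e)=59 at depth 1
Step 4: enter scope (depth=2)
Step 5: exit scope (depth=1)
Step 6: declare e=(read f)=59 at depth 1
Visible at query point: e=59 f=59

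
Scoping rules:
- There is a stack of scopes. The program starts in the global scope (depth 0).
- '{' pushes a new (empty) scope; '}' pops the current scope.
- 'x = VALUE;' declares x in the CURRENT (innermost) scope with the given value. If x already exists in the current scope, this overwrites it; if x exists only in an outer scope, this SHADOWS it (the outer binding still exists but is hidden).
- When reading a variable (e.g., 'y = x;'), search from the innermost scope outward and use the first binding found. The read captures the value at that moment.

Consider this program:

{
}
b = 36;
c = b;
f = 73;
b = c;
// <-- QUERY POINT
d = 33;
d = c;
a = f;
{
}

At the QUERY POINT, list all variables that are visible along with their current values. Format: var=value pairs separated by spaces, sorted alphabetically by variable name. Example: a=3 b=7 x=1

Step 1: enter scope (depth=1)
Step 2: exit scope (depth=0)
Step 3: declare b=36 at depth 0
Step 4: declare c=(read b)=36 at depth 0
Step 5: declare f=73 at depth 0
Step 6: declare b=(read c)=36 at depth 0
Visible at query point: b=36 c=36 f=73

Answer: b=36 c=36 f=73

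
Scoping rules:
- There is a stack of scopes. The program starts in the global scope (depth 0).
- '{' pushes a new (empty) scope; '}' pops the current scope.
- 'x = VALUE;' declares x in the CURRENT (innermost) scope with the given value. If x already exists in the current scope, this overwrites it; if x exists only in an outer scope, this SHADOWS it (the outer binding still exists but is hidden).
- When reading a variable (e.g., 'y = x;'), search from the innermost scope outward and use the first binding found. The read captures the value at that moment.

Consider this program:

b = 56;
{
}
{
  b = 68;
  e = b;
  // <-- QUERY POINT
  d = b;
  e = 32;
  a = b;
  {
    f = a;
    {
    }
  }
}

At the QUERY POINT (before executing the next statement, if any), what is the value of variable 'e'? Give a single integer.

Step 1: declare b=56 at depth 0
Step 2: enter scope (depth=1)
Step 3: exit scope (depth=0)
Step 4: enter scope (depth=1)
Step 5: declare b=68 at depth 1
Step 6: declare e=(read b)=68 at depth 1
Visible at query point: b=68 e=68

Answer: 68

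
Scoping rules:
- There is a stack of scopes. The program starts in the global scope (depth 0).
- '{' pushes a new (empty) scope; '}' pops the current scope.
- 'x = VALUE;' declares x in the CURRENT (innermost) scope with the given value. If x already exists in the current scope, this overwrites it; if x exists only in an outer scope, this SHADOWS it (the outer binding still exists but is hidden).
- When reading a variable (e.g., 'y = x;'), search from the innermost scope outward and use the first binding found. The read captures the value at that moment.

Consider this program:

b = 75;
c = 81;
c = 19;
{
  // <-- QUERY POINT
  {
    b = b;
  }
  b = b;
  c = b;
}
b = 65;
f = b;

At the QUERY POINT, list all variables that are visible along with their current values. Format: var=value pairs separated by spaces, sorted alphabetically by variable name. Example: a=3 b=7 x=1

Answer: b=75 c=19

Derivation:
Step 1: declare b=75 at depth 0
Step 2: declare c=81 at depth 0
Step 3: declare c=19 at depth 0
Step 4: enter scope (depth=1)
Visible at query point: b=75 c=19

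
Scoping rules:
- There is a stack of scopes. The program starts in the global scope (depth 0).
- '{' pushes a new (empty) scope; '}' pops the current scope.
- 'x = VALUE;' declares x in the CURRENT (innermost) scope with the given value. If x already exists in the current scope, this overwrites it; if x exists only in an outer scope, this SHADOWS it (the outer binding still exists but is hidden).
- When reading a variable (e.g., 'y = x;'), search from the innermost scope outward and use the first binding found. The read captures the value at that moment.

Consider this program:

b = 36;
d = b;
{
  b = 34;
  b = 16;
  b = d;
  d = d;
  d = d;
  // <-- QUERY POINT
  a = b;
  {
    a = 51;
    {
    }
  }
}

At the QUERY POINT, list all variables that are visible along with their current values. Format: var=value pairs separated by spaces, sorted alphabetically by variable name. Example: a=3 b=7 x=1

Step 1: declare b=36 at depth 0
Step 2: declare d=(read b)=36 at depth 0
Step 3: enter scope (depth=1)
Step 4: declare b=34 at depth 1
Step 5: declare b=16 at depth 1
Step 6: declare b=(read d)=36 at depth 1
Step 7: declare d=(read d)=36 at depth 1
Step 8: declare d=(read d)=36 at depth 1
Visible at query point: b=36 d=36

Answer: b=36 d=36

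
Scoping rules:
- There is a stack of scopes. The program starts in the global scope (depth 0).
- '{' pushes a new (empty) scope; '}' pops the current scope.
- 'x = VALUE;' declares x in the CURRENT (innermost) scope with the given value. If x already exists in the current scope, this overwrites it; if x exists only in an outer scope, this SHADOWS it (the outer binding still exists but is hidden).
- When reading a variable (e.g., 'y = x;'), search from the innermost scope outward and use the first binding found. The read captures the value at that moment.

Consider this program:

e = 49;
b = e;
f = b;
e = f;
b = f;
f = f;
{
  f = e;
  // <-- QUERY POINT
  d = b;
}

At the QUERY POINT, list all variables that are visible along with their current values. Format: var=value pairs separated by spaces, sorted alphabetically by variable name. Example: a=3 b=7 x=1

Step 1: declare e=49 at depth 0
Step 2: declare b=(read e)=49 at depth 0
Step 3: declare f=(read b)=49 at depth 0
Step 4: declare e=(read f)=49 at depth 0
Step 5: declare b=(read f)=49 at depth 0
Step 6: declare f=(read f)=49 at depth 0
Step 7: enter scope (depth=1)
Step 8: declare f=(read e)=49 at depth 1
Visible at query point: b=49 e=49 f=49

Answer: b=49 e=49 f=49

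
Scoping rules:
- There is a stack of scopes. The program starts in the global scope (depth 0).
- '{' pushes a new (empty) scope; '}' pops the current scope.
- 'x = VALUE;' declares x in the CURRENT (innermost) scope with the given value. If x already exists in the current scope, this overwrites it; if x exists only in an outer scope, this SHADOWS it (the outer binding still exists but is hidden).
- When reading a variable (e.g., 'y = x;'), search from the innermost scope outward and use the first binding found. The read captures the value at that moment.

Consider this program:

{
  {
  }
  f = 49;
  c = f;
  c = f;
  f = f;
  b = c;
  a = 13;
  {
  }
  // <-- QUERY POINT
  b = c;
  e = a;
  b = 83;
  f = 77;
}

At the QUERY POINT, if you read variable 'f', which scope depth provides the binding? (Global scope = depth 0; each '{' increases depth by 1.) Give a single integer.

Step 1: enter scope (depth=1)
Step 2: enter scope (depth=2)
Step 3: exit scope (depth=1)
Step 4: declare f=49 at depth 1
Step 5: declare c=(read f)=49 at depth 1
Step 6: declare c=(read f)=49 at depth 1
Step 7: declare f=(read f)=49 at depth 1
Step 8: declare b=(read c)=49 at depth 1
Step 9: declare a=13 at depth 1
Step 10: enter scope (depth=2)
Step 11: exit scope (depth=1)
Visible at query point: a=13 b=49 c=49 f=49

Answer: 1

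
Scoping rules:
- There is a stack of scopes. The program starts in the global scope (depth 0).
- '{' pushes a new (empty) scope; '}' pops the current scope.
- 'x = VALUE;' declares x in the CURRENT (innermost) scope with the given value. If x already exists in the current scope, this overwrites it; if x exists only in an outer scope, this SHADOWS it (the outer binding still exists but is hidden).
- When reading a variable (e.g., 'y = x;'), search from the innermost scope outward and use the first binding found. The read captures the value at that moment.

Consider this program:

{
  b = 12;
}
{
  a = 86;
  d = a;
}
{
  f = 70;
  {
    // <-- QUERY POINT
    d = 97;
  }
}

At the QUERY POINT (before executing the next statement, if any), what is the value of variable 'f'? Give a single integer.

Step 1: enter scope (depth=1)
Step 2: declare b=12 at depth 1
Step 3: exit scope (depth=0)
Step 4: enter scope (depth=1)
Step 5: declare a=86 at depth 1
Step 6: declare d=(read a)=86 at depth 1
Step 7: exit scope (depth=0)
Step 8: enter scope (depth=1)
Step 9: declare f=70 at depth 1
Step 10: enter scope (depth=2)
Visible at query point: f=70

Answer: 70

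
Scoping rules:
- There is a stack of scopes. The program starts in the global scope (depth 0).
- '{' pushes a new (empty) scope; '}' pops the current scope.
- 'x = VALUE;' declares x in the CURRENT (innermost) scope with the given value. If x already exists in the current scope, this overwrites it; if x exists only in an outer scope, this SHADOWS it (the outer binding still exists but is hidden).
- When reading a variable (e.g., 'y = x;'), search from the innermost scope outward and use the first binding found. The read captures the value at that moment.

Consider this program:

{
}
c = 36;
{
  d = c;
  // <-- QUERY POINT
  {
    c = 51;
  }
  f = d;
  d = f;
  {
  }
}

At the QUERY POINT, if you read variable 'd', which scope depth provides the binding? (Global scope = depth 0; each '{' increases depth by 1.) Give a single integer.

Step 1: enter scope (depth=1)
Step 2: exit scope (depth=0)
Step 3: declare c=36 at depth 0
Step 4: enter scope (depth=1)
Step 5: declare d=(read c)=36 at depth 1
Visible at query point: c=36 d=36

Answer: 1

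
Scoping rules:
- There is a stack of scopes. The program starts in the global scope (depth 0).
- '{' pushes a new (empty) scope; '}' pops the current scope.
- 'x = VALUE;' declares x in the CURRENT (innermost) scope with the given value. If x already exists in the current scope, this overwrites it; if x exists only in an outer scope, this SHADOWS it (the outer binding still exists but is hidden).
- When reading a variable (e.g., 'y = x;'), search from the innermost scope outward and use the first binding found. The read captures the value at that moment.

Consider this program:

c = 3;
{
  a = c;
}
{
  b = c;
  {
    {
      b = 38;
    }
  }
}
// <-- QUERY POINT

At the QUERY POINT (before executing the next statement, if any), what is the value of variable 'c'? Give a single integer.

Step 1: declare c=3 at depth 0
Step 2: enter scope (depth=1)
Step 3: declare a=(read c)=3 at depth 1
Step 4: exit scope (depth=0)
Step 5: enter scope (depth=1)
Step 6: declare b=(read c)=3 at depth 1
Step 7: enter scope (depth=2)
Step 8: enter scope (depth=3)
Step 9: declare b=38 at depth 3
Step 10: exit scope (depth=2)
Step 11: exit scope (depth=1)
Step 12: exit scope (depth=0)
Visible at query point: c=3

Answer: 3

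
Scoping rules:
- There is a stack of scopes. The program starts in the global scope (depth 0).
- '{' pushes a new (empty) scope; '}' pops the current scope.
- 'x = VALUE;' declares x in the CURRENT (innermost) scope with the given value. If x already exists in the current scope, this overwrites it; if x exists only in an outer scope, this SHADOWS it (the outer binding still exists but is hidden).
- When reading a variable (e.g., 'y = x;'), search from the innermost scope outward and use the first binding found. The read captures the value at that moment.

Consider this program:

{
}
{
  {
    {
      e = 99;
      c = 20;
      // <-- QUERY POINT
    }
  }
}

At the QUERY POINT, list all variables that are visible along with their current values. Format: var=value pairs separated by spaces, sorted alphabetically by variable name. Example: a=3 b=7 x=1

Answer: c=20 e=99

Derivation:
Step 1: enter scope (depth=1)
Step 2: exit scope (depth=0)
Step 3: enter scope (depth=1)
Step 4: enter scope (depth=2)
Step 5: enter scope (depth=3)
Step 6: declare e=99 at depth 3
Step 7: declare c=20 at depth 3
Visible at query point: c=20 e=99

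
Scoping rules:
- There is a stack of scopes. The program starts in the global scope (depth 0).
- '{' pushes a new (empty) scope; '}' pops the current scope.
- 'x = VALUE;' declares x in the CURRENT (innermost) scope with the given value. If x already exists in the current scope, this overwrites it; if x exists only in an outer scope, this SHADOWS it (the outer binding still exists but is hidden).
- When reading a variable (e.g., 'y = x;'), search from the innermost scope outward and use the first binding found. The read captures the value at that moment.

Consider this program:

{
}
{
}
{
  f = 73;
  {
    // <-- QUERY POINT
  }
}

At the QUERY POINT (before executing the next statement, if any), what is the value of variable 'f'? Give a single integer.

Step 1: enter scope (depth=1)
Step 2: exit scope (depth=0)
Step 3: enter scope (depth=1)
Step 4: exit scope (depth=0)
Step 5: enter scope (depth=1)
Step 6: declare f=73 at depth 1
Step 7: enter scope (depth=2)
Visible at query point: f=73

Answer: 73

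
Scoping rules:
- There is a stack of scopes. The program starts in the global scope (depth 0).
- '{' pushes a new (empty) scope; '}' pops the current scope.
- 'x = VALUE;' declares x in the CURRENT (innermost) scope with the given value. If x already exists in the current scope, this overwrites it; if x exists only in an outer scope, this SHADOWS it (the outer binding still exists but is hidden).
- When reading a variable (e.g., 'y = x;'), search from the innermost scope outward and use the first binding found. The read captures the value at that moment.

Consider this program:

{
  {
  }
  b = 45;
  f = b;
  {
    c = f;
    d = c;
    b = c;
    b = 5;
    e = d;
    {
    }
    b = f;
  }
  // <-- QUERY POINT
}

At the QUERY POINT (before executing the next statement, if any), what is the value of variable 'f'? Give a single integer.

Answer: 45

Derivation:
Step 1: enter scope (depth=1)
Step 2: enter scope (depth=2)
Step 3: exit scope (depth=1)
Step 4: declare b=45 at depth 1
Step 5: declare f=(read b)=45 at depth 1
Step 6: enter scope (depth=2)
Step 7: declare c=(read f)=45 at depth 2
Step 8: declare d=(read c)=45 at depth 2
Step 9: declare b=(read c)=45 at depth 2
Step 10: declare b=5 at depth 2
Step 11: declare e=(read d)=45 at depth 2
Step 12: enter scope (depth=3)
Step 13: exit scope (depth=2)
Step 14: declare b=(read f)=45 at depth 2
Step 15: exit scope (depth=1)
Visible at query point: b=45 f=45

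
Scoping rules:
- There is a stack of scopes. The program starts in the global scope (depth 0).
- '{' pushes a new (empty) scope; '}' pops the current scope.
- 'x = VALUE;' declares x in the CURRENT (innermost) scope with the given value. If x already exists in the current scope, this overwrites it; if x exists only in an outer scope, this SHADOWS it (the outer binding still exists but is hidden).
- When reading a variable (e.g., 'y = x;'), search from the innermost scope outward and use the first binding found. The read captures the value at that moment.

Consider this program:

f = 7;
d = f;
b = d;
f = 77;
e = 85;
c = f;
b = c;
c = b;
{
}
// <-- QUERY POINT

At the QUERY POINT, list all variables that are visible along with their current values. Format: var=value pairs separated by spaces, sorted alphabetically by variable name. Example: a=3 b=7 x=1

Step 1: declare f=7 at depth 0
Step 2: declare d=(read f)=7 at depth 0
Step 3: declare b=(read d)=7 at depth 0
Step 4: declare f=77 at depth 0
Step 5: declare e=85 at depth 0
Step 6: declare c=(read f)=77 at depth 0
Step 7: declare b=(read c)=77 at depth 0
Step 8: declare c=(read b)=77 at depth 0
Step 9: enter scope (depth=1)
Step 10: exit scope (depth=0)
Visible at query point: b=77 c=77 d=7 e=85 f=77

Answer: b=77 c=77 d=7 e=85 f=77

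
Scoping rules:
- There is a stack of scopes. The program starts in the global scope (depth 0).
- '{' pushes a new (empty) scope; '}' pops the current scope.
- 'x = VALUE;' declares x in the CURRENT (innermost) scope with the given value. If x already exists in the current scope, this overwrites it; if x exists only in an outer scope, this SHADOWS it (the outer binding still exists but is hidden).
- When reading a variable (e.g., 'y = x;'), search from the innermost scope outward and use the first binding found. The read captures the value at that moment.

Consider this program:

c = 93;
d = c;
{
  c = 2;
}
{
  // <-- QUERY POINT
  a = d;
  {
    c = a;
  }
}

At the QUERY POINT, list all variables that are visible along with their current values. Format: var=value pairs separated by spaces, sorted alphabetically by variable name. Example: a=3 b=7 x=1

Answer: c=93 d=93

Derivation:
Step 1: declare c=93 at depth 0
Step 2: declare d=(read c)=93 at depth 0
Step 3: enter scope (depth=1)
Step 4: declare c=2 at depth 1
Step 5: exit scope (depth=0)
Step 6: enter scope (depth=1)
Visible at query point: c=93 d=93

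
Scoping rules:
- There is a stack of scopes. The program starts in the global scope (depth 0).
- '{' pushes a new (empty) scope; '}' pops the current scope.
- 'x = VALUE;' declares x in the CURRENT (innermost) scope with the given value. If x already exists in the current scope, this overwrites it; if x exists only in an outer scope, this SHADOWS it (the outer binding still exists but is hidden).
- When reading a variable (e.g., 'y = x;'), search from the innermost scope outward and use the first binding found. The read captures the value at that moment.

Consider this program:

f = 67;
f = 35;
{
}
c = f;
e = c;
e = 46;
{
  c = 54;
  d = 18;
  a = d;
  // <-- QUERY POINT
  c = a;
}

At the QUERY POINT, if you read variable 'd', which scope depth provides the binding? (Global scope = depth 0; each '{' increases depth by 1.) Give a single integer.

Answer: 1

Derivation:
Step 1: declare f=67 at depth 0
Step 2: declare f=35 at depth 0
Step 3: enter scope (depth=1)
Step 4: exit scope (depth=0)
Step 5: declare c=(read f)=35 at depth 0
Step 6: declare e=(read c)=35 at depth 0
Step 7: declare e=46 at depth 0
Step 8: enter scope (depth=1)
Step 9: declare c=54 at depth 1
Step 10: declare d=18 at depth 1
Step 11: declare a=(read d)=18 at depth 1
Visible at query point: a=18 c=54 d=18 e=46 f=35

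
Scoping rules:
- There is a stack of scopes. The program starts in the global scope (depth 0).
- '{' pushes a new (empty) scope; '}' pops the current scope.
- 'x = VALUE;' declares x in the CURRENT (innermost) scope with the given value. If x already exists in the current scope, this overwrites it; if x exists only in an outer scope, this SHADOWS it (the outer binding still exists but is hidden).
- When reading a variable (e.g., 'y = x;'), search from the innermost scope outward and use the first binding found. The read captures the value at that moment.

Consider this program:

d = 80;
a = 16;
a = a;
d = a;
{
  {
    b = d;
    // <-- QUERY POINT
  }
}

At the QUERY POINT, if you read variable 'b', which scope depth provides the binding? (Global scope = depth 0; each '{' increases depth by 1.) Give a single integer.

Answer: 2

Derivation:
Step 1: declare d=80 at depth 0
Step 2: declare a=16 at depth 0
Step 3: declare a=(read a)=16 at depth 0
Step 4: declare d=(read a)=16 at depth 0
Step 5: enter scope (depth=1)
Step 6: enter scope (depth=2)
Step 7: declare b=(read d)=16 at depth 2
Visible at query point: a=16 b=16 d=16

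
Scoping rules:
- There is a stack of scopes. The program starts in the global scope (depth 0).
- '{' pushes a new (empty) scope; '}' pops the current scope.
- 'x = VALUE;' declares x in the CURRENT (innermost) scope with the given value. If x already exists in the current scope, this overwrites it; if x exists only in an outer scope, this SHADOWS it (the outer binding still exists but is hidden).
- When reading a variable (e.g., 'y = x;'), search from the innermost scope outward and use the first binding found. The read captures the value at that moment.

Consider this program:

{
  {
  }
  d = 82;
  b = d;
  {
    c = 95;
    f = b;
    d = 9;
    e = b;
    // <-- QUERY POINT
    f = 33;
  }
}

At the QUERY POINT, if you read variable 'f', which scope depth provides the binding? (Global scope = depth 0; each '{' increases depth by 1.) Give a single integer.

Step 1: enter scope (depth=1)
Step 2: enter scope (depth=2)
Step 3: exit scope (depth=1)
Step 4: declare d=82 at depth 1
Step 5: declare b=(read d)=82 at depth 1
Step 6: enter scope (depth=2)
Step 7: declare c=95 at depth 2
Step 8: declare f=(read b)=82 at depth 2
Step 9: declare d=9 at depth 2
Step 10: declare e=(read b)=82 at depth 2
Visible at query point: b=82 c=95 d=9 e=82 f=82

Answer: 2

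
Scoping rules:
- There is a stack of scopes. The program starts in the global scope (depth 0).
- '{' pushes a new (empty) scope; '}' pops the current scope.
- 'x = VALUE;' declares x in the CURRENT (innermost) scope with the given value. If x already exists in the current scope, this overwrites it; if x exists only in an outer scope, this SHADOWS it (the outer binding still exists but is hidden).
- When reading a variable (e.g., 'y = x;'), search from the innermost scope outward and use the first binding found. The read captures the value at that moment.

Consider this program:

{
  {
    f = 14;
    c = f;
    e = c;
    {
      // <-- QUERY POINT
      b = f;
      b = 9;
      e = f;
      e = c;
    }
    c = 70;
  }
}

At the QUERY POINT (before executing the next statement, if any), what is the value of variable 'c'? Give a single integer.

Answer: 14

Derivation:
Step 1: enter scope (depth=1)
Step 2: enter scope (depth=2)
Step 3: declare f=14 at depth 2
Step 4: declare c=(read f)=14 at depth 2
Step 5: declare e=(read c)=14 at depth 2
Step 6: enter scope (depth=3)
Visible at query point: c=14 e=14 f=14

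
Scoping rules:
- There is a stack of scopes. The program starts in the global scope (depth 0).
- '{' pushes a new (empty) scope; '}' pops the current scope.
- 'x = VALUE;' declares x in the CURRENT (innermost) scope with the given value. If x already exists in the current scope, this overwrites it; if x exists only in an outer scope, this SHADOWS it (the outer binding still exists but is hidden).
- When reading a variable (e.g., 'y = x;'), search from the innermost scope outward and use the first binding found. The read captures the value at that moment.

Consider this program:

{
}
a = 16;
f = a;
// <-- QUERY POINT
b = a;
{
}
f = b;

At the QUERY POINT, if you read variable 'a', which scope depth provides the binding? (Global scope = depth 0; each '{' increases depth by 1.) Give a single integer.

Step 1: enter scope (depth=1)
Step 2: exit scope (depth=0)
Step 3: declare a=16 at depth 0
Step 4: declare f=(read a)=16 at depth 0
Visible at query point: a=16 f=16

Answer: 0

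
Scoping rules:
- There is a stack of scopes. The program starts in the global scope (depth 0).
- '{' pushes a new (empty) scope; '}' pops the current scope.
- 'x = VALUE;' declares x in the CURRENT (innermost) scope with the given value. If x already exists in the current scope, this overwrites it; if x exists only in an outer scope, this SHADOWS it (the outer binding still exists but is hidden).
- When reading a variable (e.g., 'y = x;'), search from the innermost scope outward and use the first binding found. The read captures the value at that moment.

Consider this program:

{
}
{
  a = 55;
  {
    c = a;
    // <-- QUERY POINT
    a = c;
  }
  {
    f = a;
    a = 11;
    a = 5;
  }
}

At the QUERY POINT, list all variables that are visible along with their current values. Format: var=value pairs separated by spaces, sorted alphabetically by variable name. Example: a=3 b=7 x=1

Step 1: enter scope (depth=1)
Step 2: exit scope (depth=0)
Step 3: enter scope (depth=1)
Step 4: declare a=55 at depth 1
Step 5: enter scope (depth=2)
Step 6: declare c=(read a)=55 at depth 2
Visible at query point: a=55 c=55

Answer: a=55 c=55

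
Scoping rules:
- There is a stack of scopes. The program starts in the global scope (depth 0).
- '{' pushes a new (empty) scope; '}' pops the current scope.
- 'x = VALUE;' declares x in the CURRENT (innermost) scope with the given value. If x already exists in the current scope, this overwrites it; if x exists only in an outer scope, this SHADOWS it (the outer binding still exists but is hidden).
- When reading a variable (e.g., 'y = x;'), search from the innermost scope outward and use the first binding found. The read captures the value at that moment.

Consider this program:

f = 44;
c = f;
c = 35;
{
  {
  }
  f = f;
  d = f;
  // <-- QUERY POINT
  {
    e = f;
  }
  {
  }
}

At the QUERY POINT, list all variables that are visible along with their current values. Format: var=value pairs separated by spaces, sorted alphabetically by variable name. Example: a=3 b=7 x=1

Step 1: declare f=44 at depth 0
Step 2: declare c=(read f)=44 at depth 0
Step 3: declare c=35 at depth 0
Step 4: enter scope (depth=1)
Step 5: enter scope (depth=2)
Step 6: exit scope (depth=1)
Step 7: declare f=(read f)=44 at depth 1
Step 8: declare d=(read f)=44 at depth 1
Visible at query point: c=35 d=44 f=44

Answer: c=35 d=44 f=44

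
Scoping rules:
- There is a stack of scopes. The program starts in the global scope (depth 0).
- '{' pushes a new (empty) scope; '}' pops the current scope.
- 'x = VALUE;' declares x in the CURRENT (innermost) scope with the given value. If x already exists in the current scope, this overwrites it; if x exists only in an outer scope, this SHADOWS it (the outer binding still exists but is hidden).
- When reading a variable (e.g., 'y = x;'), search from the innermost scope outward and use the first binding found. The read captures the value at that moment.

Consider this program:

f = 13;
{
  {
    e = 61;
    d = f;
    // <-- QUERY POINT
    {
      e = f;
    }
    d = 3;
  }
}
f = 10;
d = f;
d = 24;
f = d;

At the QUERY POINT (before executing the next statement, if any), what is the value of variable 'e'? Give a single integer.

Step 1: declare f=13 at depth 0
Step 2: enter scope (depth=1)
Step 3: enter scope (depth=2)
Step 4: declare e=61 at depth 2
Step 5: declare d=(read f)=13 at depth 2
Visible at query point: d=13 e=61 f=13

Answer: 61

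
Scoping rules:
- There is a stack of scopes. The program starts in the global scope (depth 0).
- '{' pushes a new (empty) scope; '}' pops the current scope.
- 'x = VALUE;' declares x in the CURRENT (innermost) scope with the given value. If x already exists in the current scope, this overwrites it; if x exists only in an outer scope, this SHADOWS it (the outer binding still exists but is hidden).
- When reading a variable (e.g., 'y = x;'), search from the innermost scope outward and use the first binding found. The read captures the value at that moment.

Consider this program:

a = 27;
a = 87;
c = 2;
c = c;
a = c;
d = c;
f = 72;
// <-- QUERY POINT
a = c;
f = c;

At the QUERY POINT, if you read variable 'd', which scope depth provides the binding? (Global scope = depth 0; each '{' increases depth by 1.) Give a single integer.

Step 1: declare a=27 at depth 0
Step 2: declare a=87 at depth 0
Step 3: declare c=2 at depth 0
Step 4: declare c=(read c)=2 at depth 0
Step 5: declare a=(read c)=2 at depth 0
Step 6: declare d=(read c)=2 at depth 0
Step 7: declare f=72 at depth 0
Visible at query point: a=2 c=2 d=2 f=72

Answer: 0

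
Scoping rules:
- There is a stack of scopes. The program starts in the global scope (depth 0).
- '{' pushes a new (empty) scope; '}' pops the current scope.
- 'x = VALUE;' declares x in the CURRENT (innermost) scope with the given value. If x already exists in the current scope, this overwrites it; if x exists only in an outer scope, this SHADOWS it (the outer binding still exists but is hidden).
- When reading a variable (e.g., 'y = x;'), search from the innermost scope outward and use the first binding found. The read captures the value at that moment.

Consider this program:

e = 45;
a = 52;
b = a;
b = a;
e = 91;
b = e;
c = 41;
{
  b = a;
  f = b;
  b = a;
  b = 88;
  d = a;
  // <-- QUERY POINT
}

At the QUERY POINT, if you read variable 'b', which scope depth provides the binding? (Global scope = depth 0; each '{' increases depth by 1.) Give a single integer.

Answer: 1

Derivation:
Step 1: declare e=45 at depth 0
Step 2: declare a=52 at depth 0
Step 3: declare b=(read a)=52 at depth 0
Step 4: declare b=(read a)=52 at depth 0
Step 5: declare e=91 at depth 0
Step 6: declare b=(read e)=91 at depth 0
Step 7: declare c=41 at depth 0
Step 8: enter scope (depth=1)
Step 9: declare b=(read a)=52 at depth 1
Step 10: declare f=(read b)=52 at depth 1
Step 11: declare b=(read a)=52 at depth 1
Step 12: declare b=88 at depth 1
Step 13: declare d=(read a)=52 at depth 1
Visible at query point: a=52 b=88 c=41 d=52 e=91 f=52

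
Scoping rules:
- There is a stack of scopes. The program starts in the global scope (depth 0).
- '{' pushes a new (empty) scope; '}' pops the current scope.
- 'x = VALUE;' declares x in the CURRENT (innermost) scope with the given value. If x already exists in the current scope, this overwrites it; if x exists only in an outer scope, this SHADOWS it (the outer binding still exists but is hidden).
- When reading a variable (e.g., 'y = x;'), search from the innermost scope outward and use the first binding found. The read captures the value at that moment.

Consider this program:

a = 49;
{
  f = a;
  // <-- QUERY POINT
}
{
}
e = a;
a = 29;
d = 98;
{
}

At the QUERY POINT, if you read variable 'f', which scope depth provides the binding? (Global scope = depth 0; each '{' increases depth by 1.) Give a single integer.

Step 1: declare a=49 at depth 0
Step 2: enter scope (depth=1)
Step 3: declare f=(read a)=49 at depth 1
Visible at query point: a=49 f=49

Answer: 1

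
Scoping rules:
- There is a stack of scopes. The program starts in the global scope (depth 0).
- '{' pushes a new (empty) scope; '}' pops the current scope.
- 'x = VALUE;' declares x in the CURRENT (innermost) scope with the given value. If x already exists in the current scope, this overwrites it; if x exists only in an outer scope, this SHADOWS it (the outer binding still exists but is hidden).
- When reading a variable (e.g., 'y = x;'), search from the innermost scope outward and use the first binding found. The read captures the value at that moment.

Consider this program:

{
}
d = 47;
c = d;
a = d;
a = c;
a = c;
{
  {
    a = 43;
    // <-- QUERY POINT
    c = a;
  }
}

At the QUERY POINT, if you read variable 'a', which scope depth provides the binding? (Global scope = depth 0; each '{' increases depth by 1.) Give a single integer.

Step 1: enter scope (depth=1)
Step 2: exit scope (depth=0)
Step 3: declare d=47 at depth 0
Step 4: declare c=(read d)=47 at depth 0
Step 5: declare a=(read d)=47 at depth 0
Step 6: declare a=(read c)=47 at depth 0
Step 7: declare a=(read c)=47 at depth 0
Step 8: enter scope (depth=1)
Step 9: enter scope (depth=2)
Step 10: declare a=43 at depth 2
Visible at query point: a=43 c=47 d=47

Answer: 2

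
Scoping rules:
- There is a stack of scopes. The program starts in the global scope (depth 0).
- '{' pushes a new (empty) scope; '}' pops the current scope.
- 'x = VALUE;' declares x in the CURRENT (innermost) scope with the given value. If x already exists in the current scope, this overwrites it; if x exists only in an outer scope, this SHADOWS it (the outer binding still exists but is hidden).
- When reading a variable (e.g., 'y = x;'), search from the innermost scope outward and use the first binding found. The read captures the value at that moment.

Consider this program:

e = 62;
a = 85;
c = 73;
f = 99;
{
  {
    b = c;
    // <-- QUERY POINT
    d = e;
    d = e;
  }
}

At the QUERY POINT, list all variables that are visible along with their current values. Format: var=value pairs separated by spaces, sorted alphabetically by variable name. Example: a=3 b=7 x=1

Step 1: declare e=62 at depth 0
Step 2: declare a=85 at depth 0
Step 3: declare c=73 at depth 0
Step 4: declare f=99 at depth 0
Step 5: enter scope (depth=1)
Step 6: enter scope (depth=2)
Step 7: declare b=(read c)=73 at depth 2
Visible at query point: a=85 b=73 c=73 e=62 f=99

Answer: a=85 b=73 c=73 e=62 f=99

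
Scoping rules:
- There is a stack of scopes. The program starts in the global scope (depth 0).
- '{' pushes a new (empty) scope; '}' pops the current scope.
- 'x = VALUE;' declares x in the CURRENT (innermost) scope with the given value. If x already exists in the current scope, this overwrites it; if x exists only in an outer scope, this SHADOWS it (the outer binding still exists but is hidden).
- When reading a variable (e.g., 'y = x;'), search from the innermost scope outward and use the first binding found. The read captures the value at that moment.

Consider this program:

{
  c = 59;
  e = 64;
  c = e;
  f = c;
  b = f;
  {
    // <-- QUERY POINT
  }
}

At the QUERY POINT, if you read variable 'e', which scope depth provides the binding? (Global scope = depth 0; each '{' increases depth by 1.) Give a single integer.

Step 1: enter scope (depth=1)
Step 2: declare c=59 at depth 1
Step 3: declare e=64 at depth 1
Step 4: declare c=(read e)=64 at depth 1
Step 5: declare f=(read c)=64 at depth 1
Step 6: declare b=(read f)=64 at depth 1
Step 7: enter scope (depth=2)
Visible at query point: b=64 c=64 e=64 f=64

Answer: 1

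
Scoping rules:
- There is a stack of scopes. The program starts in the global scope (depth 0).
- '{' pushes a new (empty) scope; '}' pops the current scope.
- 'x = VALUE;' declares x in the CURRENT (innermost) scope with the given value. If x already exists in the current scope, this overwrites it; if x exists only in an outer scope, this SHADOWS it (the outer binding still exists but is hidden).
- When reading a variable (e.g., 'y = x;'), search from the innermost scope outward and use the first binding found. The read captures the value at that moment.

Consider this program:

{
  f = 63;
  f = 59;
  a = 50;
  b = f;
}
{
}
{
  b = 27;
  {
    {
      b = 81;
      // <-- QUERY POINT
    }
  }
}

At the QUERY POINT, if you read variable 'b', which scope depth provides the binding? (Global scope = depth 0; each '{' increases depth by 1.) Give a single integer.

Step 1: enter scope (depth=1)
Step 2: declare f=63 at depth 1
Step 3: declare f=59 at depth 1
Step 4: declare a=50 at depth 1
Step 5: declare b=(read f)=59 at depth 1
Step 6: exit scope (depth=0)
Step 7: enter scope (depth=1)
Step 8: exit scope (depth=0)
Step 9: enter scope (depth=1)
Step 10: declare b=27 at depth 1
Step 11: enter scope (depth=2)
Step 12: enter scope (depth=3)
Step 13: declare b=81 at depth 3
Visible at query point: b=81

Answer: 3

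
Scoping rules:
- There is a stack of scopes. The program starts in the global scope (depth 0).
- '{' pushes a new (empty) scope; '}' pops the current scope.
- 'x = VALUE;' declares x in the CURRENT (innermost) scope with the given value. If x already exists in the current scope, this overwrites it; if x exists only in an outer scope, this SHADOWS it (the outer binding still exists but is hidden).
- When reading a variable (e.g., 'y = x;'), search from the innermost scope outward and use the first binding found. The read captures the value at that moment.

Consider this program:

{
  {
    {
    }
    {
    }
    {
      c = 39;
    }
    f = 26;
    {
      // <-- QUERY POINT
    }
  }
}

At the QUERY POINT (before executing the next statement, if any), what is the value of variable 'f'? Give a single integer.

Step 1: enter scope (depth=1)
Step 2: enter scope (depth=2)
Step 3: enter scope (depth=3)
Step 4: exit scope (depth=2)
Step 5: enter scope (depth=3)
Step 6: exit scope (depth=2)
Step 7: enter scope (depth=3)
Step 8: declare c=39 at depth 3
Step 9: exit scope (depth=2)
Step 10: declare f=26 at depth 2
Step 11: enter scope (depth=3)
Visible at query point: f=26

Answer: 26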